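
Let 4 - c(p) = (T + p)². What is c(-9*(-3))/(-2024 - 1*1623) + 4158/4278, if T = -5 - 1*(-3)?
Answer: 2970144/2600311 ≈ 1.1422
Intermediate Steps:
T = -2 (T = -5 + 3 = -2)
c(p) = 4 - (-2 + p)²
c(-9*(-3))/(-2024 - 1*1623) + 4158/4278 = ((-9*(-3))*(4 - (-9)*(-3)))/(-2024 - 1*1623) + 4158/4278 = (27*(4 - 1*27))/(-2024 - 1623) + 4158*(1/4278) = (27*(4 - 27))/(-3647) + 693/713 = (27*(-23))*(-1/3647) + 693/713 = -621*(-1/3647) + 693/713 = 621/3647 + 693/713 = 2970144/2600311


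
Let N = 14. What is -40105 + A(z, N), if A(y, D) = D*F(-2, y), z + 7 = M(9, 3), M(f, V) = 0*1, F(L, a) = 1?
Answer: -40091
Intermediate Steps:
M(f, V) = 0
z = -7 (z = -7 + 0 = -7)
A(y, D) = D (A(y, D) = D*1 = D)
-40105 + A(z, N) = -40105 + 14 = -40091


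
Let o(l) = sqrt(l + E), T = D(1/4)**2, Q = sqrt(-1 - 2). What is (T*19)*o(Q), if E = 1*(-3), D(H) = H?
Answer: 19*sqrt(-3 + I*sqrt(3))/16 ≈ 0.57204 + 2.1349*I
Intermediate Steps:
E = -3
Q = I*sqrt(3) (Q = sqrt(-3) = I*sqrt(3) ≈ 1.732*I)
T = 1/16 (T = (1/4)**2 = 1/16 ≈ 0.062500)
o(l) = sqrt(-3 + l) (o(l) = sqrt(l - 3) = sqrt(-3 + l))
(T*19)*o(Q) = ((1/16)*19)*sqrt(-3 + I*sqrt(3)) = 19*sqrt(-3 + I*sqrt(3))/16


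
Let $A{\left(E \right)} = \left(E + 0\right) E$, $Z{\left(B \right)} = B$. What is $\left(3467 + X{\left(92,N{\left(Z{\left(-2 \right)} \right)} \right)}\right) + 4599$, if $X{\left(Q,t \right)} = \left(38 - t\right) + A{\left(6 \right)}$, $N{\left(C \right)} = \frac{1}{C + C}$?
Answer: $\frac{32561}{4} \approx 8140.3$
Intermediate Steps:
$N{\left(C \right)} = \frac{1}{2 C}$
$A{\left(E \right)} = E^{2}$ ($A{\left(E \right)} = E E = E^{2}$)
$X{\left(Q,t \right)} = 74 - t$ ($X{\left(Q,t \right)} = \left(38 - t\right) + 6^{2} = \left(38 - t\right) + 36 = 74 - t$)
$\left(3467 + X{\left(92,N{\left(Z{\left(-2 \right)} \right)} \right)}\right) + 4599 = \left(3467 + \left(74 - \frac{1}{2 \left(-2\right)}\right)\right) + 4599 = \left(3467 + \left(74 - \frac{1}{2} \left(- \frac{1}{2}\right)\right)\right) + 4599 = \left(3467 + \left(74 - - \frac{1}{4}\right)\right) + 4599 = \left(3467 + \left(74 + \frac{1}{4}\right)\right) + 4599 = \left(3467 + \frac{297}{4}\right) + 4599 = \frac{14165}{4} + 4599 = \frac{32561}{4}$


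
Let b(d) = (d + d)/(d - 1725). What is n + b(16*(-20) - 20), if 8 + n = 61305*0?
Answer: -3168/413 ≈ -7.6707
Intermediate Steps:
n = -8 (n = -8 + 61305*0 = -8 + 0 = -8)
b(d) = 2*d/(-1725 + d) (b(d) = (2*d)/(-1725 + d) = 2*d/(-1725 + d))
n + b(16*(-20) - 20) = -8 + 2*(16*(-20) - 20)/(-1725 + (16*(-20) - 20)) = -8 + 2*(-320 - 20)/(-1725 + (-320 - 20)) = -8 + 2*(-340)/(-1725 - 340) = -8 + 2*(-340)/(-2065) = -8 + 2*(-340)*(-1/2065) = -8 + 136/413 = -3168/413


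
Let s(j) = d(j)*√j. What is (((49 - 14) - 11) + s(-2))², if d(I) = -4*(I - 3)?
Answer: -224 + 960*I*√2 ≈ -224.0 + 1357.6*I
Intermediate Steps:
d(I) = 12 - 4*I (d(I) = -4*(-3 + I) = 12 - 4*I)
s(j) = √j*(12 - 4*j) (s(j) = (12 - 4*j)*√j = √j*(12 - 4*j))
(((49 - 14) - 11) + s(-2))² = (((49 - 14) - 11) + 4*√(-2)*(3 - 1*(-2)))² = ((35 - 11) + 4*(I*√2)*(3 + 2))² = (24 + 4*(I*√2)*5)² = (24 + 20*I*√2)²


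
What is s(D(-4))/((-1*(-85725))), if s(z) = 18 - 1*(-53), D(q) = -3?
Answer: 71/85725 ≈ 0.00082823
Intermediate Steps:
s(z) = 71 (s(z) = 18 + 53 = 71)
s(D(-4))/((-1*(-85725))) = 71/((-1*(-85725))) = 71/85725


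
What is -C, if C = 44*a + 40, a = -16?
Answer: 664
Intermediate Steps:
C = -664 (C = 44*(-16) + 40 = -704 + 40 = -664)
-C = -1*(-664) = 664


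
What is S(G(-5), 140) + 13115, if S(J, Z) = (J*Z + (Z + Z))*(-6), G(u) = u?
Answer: 15635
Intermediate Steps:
S(J, Z) = -12*Z - 6*J*Z (S(J, Z) = (J*Z + 2*Z)*(-6) = (2*Z + J*Z)*(-6) = -12*Z - 6*J*Z)
S(G(-5), 140) + 13115 = -6*140*(2 - 5) + 13115 = -6*140*(-3) + 13115 = 2520 + 13115 = 15635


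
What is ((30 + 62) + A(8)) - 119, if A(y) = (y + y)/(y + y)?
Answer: -26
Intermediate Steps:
A(y) = 1 (A(y) = (2*y)/((2*y)) = (2*y)*(1/(2*y)) = 1)
((30 + 62) + A(8)) - 119 = ((30 + 62) + 1) - 119 = (92 + 1) - 119 = 93 - 119 = -26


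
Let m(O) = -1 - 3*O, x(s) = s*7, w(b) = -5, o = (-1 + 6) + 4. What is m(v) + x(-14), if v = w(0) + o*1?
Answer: -111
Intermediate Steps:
o = 9 (o = 5 + 4 = 9)
x(s) = 7*s
v = 4 (v = -5 + 9*1 = -5 + 9 = 4)
m(v) + x(-14) = (-1 - 3*4) + 7*(-14) = (-1 - 12) - 98 = -13 - 98 = -111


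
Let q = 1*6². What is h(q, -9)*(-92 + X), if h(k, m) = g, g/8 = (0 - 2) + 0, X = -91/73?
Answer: 108912/73 ≈ 1491.9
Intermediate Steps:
q = 36 (q = 1*36 = 36)
X = -91/73 (X = -91*1/73 = -91/73 ≈ -1.2466)
g = -16 (g = 8*((0 - 2) + 0) = 8*(-2 + 0) = 8*(-2) = -16)
h(k, m) = -16
h(q, -9)*(-92 + X) = -16*(-92 - 91/73) = -16*(-6807/73) = 108912/73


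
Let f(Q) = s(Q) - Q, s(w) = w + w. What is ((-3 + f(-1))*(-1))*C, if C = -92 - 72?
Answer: -656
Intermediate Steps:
s(w) = 2*w
C = -164
f(Q) = Q (f(Q) = 2*Q - Q = Q)
((-3 + f(-1))*(-1))*C = ((-3 - 1)*(-1))*(-164) = -4*(-1)*(-164) = 4*(-164) = -656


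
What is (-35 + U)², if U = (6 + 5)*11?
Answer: 7396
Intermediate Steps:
U = 121 (U = 11*11 = 121)
(-35 + U)² = (-35 + 121)² = 86² = 7396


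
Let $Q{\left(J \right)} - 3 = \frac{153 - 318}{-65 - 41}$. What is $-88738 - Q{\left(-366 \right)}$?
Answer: $- \frac{9406711}{106} \approx -88743.0$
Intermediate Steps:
$Q{\left(J \right)} = \frac{483}{106}$ ($Q{\left(J \right)} = 3 + \frac{153 - 318}{-65 - 41} = 3 - \frac{165}{-106} = 3 - - \frac{165}{106} = 3 + \frac{165}{106} = \frac{483}{106}$)
$-88738 - Q{\left(-366 \right)} = -88738 - \frac{483}{106} = - \frac{9406711}{106}$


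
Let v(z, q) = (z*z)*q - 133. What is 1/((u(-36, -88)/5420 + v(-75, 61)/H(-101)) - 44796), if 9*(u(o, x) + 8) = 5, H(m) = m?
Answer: -4926780/237431193407 ≈ -2.0750e-5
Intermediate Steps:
v(z, q) = -133 + q*z**2 (v(z, q) = z**2*q - 133 = q*z**2 - 133 = -133 + q*z**2)
u(o, x) = -67/9 (u(o, x) = -8 + (1/9)*5 = -8 + 5/9 = -67/9)
1/((u(-36, -88)/5420 + v(-75, 61)/H(-101)) - 44796) = 1/((-67/9/5420 + (-133 + 61*(-75)**2)/(-101)) - 44796) = 1/((-67/9*1/5420 + (-133 + 61*5625)*(-1/101)) - 44796) = 1/((-67/48780 + (-133 + 343125)*(-1/101)) - 44796) = 1/((-67/48780 + 342992*(-1/101)) - 44796) = 1/((-67/48780 - 342992/101) - 44796) = 1/(-16731156527/4926780 - 44796) = 1/(-237431193407/4926780) = -4926780/237431193407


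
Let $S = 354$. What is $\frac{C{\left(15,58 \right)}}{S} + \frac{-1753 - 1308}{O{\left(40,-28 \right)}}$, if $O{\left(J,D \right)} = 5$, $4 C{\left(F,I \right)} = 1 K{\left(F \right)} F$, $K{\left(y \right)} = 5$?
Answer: $- \frac{1444667}{2360} \approx -612.15$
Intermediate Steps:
$C{\left(F,I \right)} = \frac{5 F}{4}$ ($C{\left(F,I \right)} = \frac{1 \cdot 5 F}{4} = \frac{5 F}{4}$)
$\frac{C{\left(15,58 \right)}}{S} + \frac{-1753 - 1308}{O{\left(40,-28 \right)}} = \frac{\frac{5}{4} \cdot 15}{354} + \frac{-1753 - 1308}{5} = \frac{75}{4} \cdot \frac{1}{354} + \left(-1753 - 1308\right) \frac{1}{5} = \frac{25}{472} - \frac{3061}{5} = - \frac{1444667}{2360}$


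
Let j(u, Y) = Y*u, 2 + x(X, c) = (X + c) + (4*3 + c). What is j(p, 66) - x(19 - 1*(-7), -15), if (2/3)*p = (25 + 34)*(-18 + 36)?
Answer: 105132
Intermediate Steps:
x(X, c) = 10 + X + 2*c (x(X, c) = -2 + ((X + c) + (4*3 + c)) = -2 + ((X + c) + (12 + c)) = -2 + (12 + X + 2*c) = 10 + X + 2*c)
p = 1593 (p = 3*((25 + 34)*(-18 + 36))/2 = 3*(59*18)/2 = (3/2)*1062 = 1593)
j(p, 66) - x(19 - 1*(-7), -15) = 66*1593 - (10 + (19 - 1*(-7)) + 2*(-15)) = 105138 - (10 + (19 + 7) - 30) = 105138 - (10 + 26 - 30) = 105138 - 1*6 = 105138 - 6 = 105132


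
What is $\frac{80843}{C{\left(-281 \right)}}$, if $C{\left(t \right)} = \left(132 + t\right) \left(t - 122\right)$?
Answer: $\frac{80843}{60047} \approx 1.3463$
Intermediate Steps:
$C{\left(t \right)} = \left(-122 + t\right) \left(132 + t\right)$ ($C{\left(t \right)} = \left(132 + t\right) \left(-122 + t\right) = \left(-122 + t\right) \left(132 + t\right)$)
$\frac{80843}{C{\left(-281 \right)}} = \frac{80843}{-16104 + \left(-281\right)^{2} + 10 \left(-281\right)} = \frac{80843}{-16104 + 78961 - 2810} = \frac{80843}{60047}$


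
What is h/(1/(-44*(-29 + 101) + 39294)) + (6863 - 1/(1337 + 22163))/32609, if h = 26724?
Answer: 739821049571556499/766311500 ≈ 9.6543e+8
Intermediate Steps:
h/(1/(-44*(-29 + 101) + 39294)) + (6863 - 1/(1337 + 22163))/32609 = 26724/(1/(-44*(-29 + 101) + 39294)) + (6863 - 1/(1337 + 22163))/32609 = 26724/(1/(-44*72 + 39294)) + (6863 - 1/23500)*(1/32609) = 26724/(1/(-3168 + 39294)) + (6863 - 1*1/23500)*(1/32609) = 26724/(1/36126) + (6863 - 1/23500)*(1/32609) = 26724/(1/36126) + (161280499/23500)*(1/32609) = 26724*36126 + 161280499/766311500 = 965431224 + 161280499/766311500 = 739821049571556499/766311500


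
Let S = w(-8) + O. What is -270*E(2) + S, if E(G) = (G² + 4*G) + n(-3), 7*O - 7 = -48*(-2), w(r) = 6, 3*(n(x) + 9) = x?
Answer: -3635/7 ≈ -519.29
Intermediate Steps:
n(x) = -9 + x/3
O = 103/7 (O = 1 + (-48*(-2))/7 = 1 + (⅐)*96 = 1 + 96/7 = 103/7 ≈ 14.714)
E(G) = -10 + G² + 4*G (E(G) = (G² + 4*G) + (-9 + (⅓)*(-3)) = (G² + 4*G) + (-9 - 1) = (G² + 4*G) - 10 = -10 + G² + 4*G)
S = 145/7 (S = 6 + 103/7 = 145/7 ≈ 20.714)
-270*E(2) + S = -270*(-10 + 2² + 4*2) + 145/7 = -270*(-10 + 4 + 8) + 145/7 = -270*2 + 145/7 = -540 + 145/7 = -3635/7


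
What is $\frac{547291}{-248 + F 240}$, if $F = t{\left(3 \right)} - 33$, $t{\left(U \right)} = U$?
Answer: $- \frac{547291}{7448} \approx -73.482$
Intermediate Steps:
$F = -30$ ($F = 3 - 33 = -30$)
$\frac{547291}{-248 + F 240} = \frac{547291}{-248 - 7200} = \frac{547291}{-7448} = 547291 \left(- \frac{1}{7448}\right) = - \frac{547291}{7448}$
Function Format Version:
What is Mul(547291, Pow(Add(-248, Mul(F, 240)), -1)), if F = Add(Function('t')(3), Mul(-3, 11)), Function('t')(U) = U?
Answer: Rational(-547291, 7448) ≈ -73.482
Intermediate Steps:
F = -30 (F = Add(3, Mul(-3, 11)) = Add(3, -33) = -30)
Mul(547291, Pow(Add(-248, Mul(F, 240)), -1)) = Mul(547291, Pow(Add(-248, Mul(-30, 240)), -1)) = Mul(547291, Pow(Add(-248, -7200), -1)) = Mul(547291, Pow(-7448, -1)) = Mul(547291, Rational(-1, 7448)) = Rational(-547291, 7448)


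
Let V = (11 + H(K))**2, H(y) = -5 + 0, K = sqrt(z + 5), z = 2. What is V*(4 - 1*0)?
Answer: 144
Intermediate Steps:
K = sqrt(7) (K = sqrt(2 + 5) = sqrt(7) ≈ 2.6458)
H(y) = -5
V = 36 (V = (11 - 5)**2 = 6**2 = 36)
V*(4 - 1*0) = 36*(4 - 1*0) = 36*(4 + 0) = 36*4 = 144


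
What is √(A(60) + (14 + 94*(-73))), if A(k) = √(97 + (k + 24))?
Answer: √(-6848 + √181) ≈ 82.671*I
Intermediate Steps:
A(k) = √(121 + k) (A(k) = √(97 + (24 + k)) = √(121 + k))
√(A(60) + (14 + 94*(-73))) = √(√(121 + 60) + (14 + 94*(-73))) = √(√181 + (14 - 6862)) = √(√181 - 6848) = √(-6848 + √181)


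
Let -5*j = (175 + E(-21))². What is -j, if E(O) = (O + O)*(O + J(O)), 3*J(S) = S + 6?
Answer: 1605289/5 ≈ 3.2106e+5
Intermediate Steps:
J(S) = 2 + S/3 (J(S) = (S + 6)/3 = (6 + S)/3 = 2 + S/3)
E(O) = 2*O*(2 + 4*O/3) (E(O) = (O + O)*(O + (2 + O/3)) = (2*O)*(2 + 4*O/3) = 2*O*(2 + 4*O/3))
j = -1605289/5 (j = -(175 + (4/3)*(-21)*(3 + 2*(-21)))²/5 = -(175 + (4/3)*(-21)*(3 - 42))²/5 = -(175 + (4/3)*(-21)*(-39))²/5 = -(175 + 1092)²/5 = -⅕*1267² = -⅕*1605289 = -1605289/5 ≈ -3.2106e+5)
-j = -1*(-1605289/5) = 1605289/5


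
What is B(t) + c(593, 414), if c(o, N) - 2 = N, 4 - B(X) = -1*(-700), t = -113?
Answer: -280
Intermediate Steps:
B(X) = -696 (B(X) = 4 - (-1)*(-700) = 4 - 1*700 = 4 - 700 = -696)
c(o, N) = 2 + N
B(t) + c(593, 414) = -696 + (2 + 414) = -696 + 416 = -280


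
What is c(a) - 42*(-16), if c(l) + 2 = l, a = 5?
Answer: 675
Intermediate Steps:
c(l) = -2 + l
c(a) - 42*(-16) = (-2 + 5) - 42*(-16) = 3 + 672 = 675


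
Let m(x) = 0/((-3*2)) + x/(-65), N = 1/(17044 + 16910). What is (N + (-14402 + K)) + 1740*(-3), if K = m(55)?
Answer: -8661563525/441402 ≈ -19623.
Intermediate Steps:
N = 1/33954 ≈ 2.9452e-5
m(x) = -x/65 (m(x) = 0/(-6) + x*(-1/65) = 0*(-⅙) - x/65 = 0 - x/65 = -x/65)
K = -11/13 (K = -1/65*55 = -11/13 ≈ -0.84615)
(N + (-14402 + K)) + 1740*(-3) = (1/33954 + (-14402 - 11/13)) + 1740*(-3) = (1/33954 - 187237/13) - 5220 = -6357445085/441402 - 5220 = -8661563525/441402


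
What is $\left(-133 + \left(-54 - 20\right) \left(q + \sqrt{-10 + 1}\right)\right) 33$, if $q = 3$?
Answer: $-11715 - 7326 i \approx -11715.0 - 7326.0 i$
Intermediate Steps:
$\left(-133 + \left(-54 - 20\right) \left(q + \sqrt{-10 + 1}\right)\right) 33 = \left(-133 + \left(-54 - 20\right) \left(3 + \sqrt{-10 + 1}\right)\right) 33 = \left(-133 - 74 \left(3 + \sqrt{-9}\right)\right) 33 = \left(-133 - 74 \left(3 + 3 i\right)\right) 33 = \left(-133 - \left(222 + 222 i\right)\right) 33 = \left(-355 - 222 i\right) 33 = -11715 - 7326 i$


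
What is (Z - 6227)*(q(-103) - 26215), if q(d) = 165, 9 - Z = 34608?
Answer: 1063517300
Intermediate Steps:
Z = -34599 (Z = 9 - 1*34608 = 9 - 34608 = -34599)
(Z - 6227)*(q(-103) - 26215) = (-34599 - 6227)*(165 - 26215) = -40826*(-26050) = 1063517300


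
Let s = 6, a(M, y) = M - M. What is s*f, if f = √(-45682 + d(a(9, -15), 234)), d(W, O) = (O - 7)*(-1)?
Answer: 18*I*√5101 ≈ 1285.6*I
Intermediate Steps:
a(M, y) = 0
d(W, O) = 7 - O (d(W, O) = (-7 + O)*(-1) = 7 - O)
f = 3*I*√5101 (f = √(-45682 + (7 - 1*234)) = √(-45682 + (7 - 234)) = √(-45682 - 227) = √(-45909) = 3*I*√5101 ≈ 214.26*I)
s*f = 6*(3*I*√5101) = 18*I*√5101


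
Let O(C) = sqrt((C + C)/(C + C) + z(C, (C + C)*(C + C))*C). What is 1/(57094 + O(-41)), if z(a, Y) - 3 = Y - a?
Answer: 57094/3260002323 - 7*I*sqrt(5663)/3260002323 ≈ 1.7513e-5 - 1.6159e-7*I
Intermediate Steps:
z(a, Y) = 3 + Y - a (z(a, Y) = 3 + (Y - a) = 3 + Y - a)
O(C) = sqrt(1 + C*(3 - C + 4*C**2)) (O(C) = sqrt((C + C)/(C + C) + (3 + (C + C)*(C + C) - C)*C) = sqrt((2*C)/((2*C)) + (3 + (2*C)*(2*C) - C)*C) = sqrt((2*C)*(1/(2*C)) + (3 + 4*C**2 - C)*C) = sqrt(1 + (3 - C + 4*C**2)*C) = sqrt(1 + C*(3 - C + 4*C**2)))
1/(57094 + O(-41)) = 1/(57094 + sqrt(1 - 41*(3 - 1*(-41) + 4*(-41)**2))) = 1/(57094 + sqrt(1 - 41*(3 + 41 + 4*1681))) = 1/(57094 + sqrt(1 - 41*(3 + 41 + 6724))) = 1/(57094 + sqrt(1 - 41*6768)) = 1/(57094 + sqrt(1 - 277488)) = 1/(57094 + sqrt(-277487)) = 1/(57094 + 7*I*sqrt(5663))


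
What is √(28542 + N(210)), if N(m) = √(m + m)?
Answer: √(28542 + 2*√105) ≈ 169.00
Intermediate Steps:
N(m) = √2*√m (N(m) = √(2*m) = √2*√m)
√(28542 + N(210)) = √(28542 + √2*√210) = √(28542 + 2*√105)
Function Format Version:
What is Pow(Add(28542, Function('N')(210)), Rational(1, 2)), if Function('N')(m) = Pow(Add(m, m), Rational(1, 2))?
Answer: Pow(Add(28542, Mul(2, Pow(105, Rational(1, 2)))), Rational(1, 2)) ≈ 169.00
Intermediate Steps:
Function('N')(m) = Mul(Pow(2, Rational(1, 2)), Pow(m, Rational(1, 2))) (Function('N')(m) = Pow(Mul(2, m), Rational(1, 2)) = Mul(Pow(2, Rational(1, 2)), Pow(m, Rational(1, 2))))
Pow(Add(28542, Function('N')(210)), Rational(1, 2)) = Pow(Add(28542, Mul(Pow(2, Rational(1, 2)), Pow(210, Rational(1, 2)))), Rational(1, 2)) = Pow(Add(28542, Mul(2, Pow(105, Rational(1, 2)))), Rational(1, 2))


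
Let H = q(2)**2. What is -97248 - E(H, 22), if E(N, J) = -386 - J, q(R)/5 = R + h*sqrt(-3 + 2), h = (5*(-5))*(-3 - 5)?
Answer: -96840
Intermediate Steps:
h = 200 (h = -25*(-8) = 200)
q(R) = 5*R + 1000*I (q(R) = 5*(R + 200*sqrt(-3 + 2)) = 5*(R + 200*sqrt(-1)) = 5*(R + 200*I) = 5*R + 1000*I)
H = (10 + 1000*I)**2 (H = (5*2 + 1000*I)**2 = (10 + 1000*I)**2 ≈ -9.999e+5 + 20000.0*I)
-97248 - E(H, 22) = -97248 - (-386 - 1*22) = -97248 - (-386 - 22) = -97248 - 1*(-408) = -97248 + 408 = -96840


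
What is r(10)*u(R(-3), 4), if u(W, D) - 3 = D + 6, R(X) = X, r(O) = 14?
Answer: 182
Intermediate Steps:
u(W, D) = 9 + D (u(W, D) = 3 + (D + 6) = 3 + (6 + D) = 9 + D)
r(10)*u(R(-3), 4) = 14*(9 + 4) = 14*13 = 182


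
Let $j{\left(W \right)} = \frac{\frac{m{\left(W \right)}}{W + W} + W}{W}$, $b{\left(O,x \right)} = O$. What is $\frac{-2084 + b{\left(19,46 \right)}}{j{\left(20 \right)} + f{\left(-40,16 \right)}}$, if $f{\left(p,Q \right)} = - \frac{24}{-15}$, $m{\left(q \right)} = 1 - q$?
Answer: $- \frac{1652000}{2061} \approx -801.55$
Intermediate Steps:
$f{\left(p,Q \right)} = \frac{8}{5}$ ($f{\left(p,Q \right)} = \left(-24\right) \left(- \frac{1}{15}\right) = \frac{8}{5}$)
$j{\left(W \right)} = \frac{W + \frac{1 - W}{2 W}}{W}$ ($j{\left(W \right)} = \frac{\frac{1 - W}{W + W} + W}{W} = \frac{\frac{1 - W}{2 W} + W}{W} = \frac{W + \frac{1 - W}{2 W}}{W}$)
$\frac{-2084 + b{\left(19,46 \right)}}{j{\left(20 \right)} + f{\left(-40,16 \right)}} = \frac{-2084 + 19}{\frac{1 - 20 + 2 \cdot 20^{2}}{2 \cdot 400} + \frac{8}{5}} = - \frac{2065}{\frac{1}{2} \cdot \frac{1}{400} \left(1 - 20 + 2 \cdot 400\right) + \frac{8}{5}} = - \frac{2065}{\frac{1}{2} \cdot \frac{1}{400} \left(1 - 20 + 800\right) + \frac{8}{5}} = - \frac{2065}{\frac{1}{2} \cdot \frac{1}{400} \cdot 781 + \frac{8}{5}} = - \frac{2065}{\frac{781}{800} + \frac{8}{5}} = - \frac{2065}{\frac{2061}{800}} = \left(-2065\right) \frac{800}{2061} = - \frac{1652000}{2061}$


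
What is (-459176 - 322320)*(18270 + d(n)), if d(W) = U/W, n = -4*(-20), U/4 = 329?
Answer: -71453937646/5 ≈ -1.4291e+10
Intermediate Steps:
U = 1316 (U = 4*329 = 1316)
n = 80
d(W) = 1316/W
(-459176 - 322320)*(18270 + d(n)) = (-459176 - 322320)*(18270 + 1316/80) = -781496*(18270 + 1316*(1/80)) = -781496*(18270 + 329/20) = -781496*365729/20 = -71453937646/5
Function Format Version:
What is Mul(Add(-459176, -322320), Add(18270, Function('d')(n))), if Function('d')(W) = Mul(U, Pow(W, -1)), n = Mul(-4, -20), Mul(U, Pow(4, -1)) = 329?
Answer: Rational(-71453937646, 5) ≈ -1.4291e+10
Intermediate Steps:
U = 1316 (U = Mul(4, 329) = 1316)
n = 80
Function('d')(W) = Mul(1316, Pow(W, -1))
Mul(Add(-459176, -322320), Add(18270, Function('d')(n))) = Mul(Add(-459176, -322320), Add(18270, Mul(1316, Pow(80, -1)))) = Mul(-781496, Add(18270, Mul(1316, Rational(1, 80)))) = Mul(-781496, Add(18270, Rational(329, 20))) = Mul(-781496, Rational(365729, 20)) = Rational(-71453937646, 5)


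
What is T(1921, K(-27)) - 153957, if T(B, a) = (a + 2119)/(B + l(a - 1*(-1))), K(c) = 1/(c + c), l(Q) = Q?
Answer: -15978620734/103787 ≈ -1.5396e+5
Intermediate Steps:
K(c) = 1/(2*c)
T(B, a) = (2119 + a)/(1 + B + a) (T(B, a) = (a + 2119)/(B + (a - 1*(-1))) = (2119 + a)/(B + (a + 1)) = (2119 + a)/(B + (1 + a)) = (2119 + a)/(1 + B + a))
T(1921, K(-27)) - 153957 = (2119 + (½)/(-27))/(1 + 1921 + (½)/(-27)) - 153957 = (2119 + (½)*(-1/27))/(1 + 1921 + (½)*(-1/27)) - 153957 = (2119 - 1/54)/(1 + 1921 - 1/54) - 153957 = (114425/54)/(103787/54) - 153957 = (54/103787)*(114425/54) - 153957 = 114425/103787 - 153957 = -15978620734/103787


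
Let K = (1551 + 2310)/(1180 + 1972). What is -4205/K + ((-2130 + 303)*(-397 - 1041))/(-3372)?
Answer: -9139457851/2169882 ≈ -4212.0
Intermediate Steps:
K = 3861/3152 ≈ 1.2249
-4205/K + ((-2130 + 303)*(-397 - 1041))/(-3372) = -4205/3861/3152 + ((-2130 + 303)*(-397 - 1041))/(-3372) = -4205*3152/3861 - 1827*(-1438)*(-1/3372) = -13254160/3861 + 2627226*(-1/3372) = -13254160/3861 - 437871/562 = -9139457851/2169882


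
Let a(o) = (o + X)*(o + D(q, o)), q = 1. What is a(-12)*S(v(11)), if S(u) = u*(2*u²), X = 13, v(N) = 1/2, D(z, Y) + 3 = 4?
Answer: -11/4 ≈ -2.7500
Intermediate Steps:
D(z, Y) = 1 (D(z, Y) = -3 + 4 = 1)
v(N) = ½
S(u) = 2*u³
a(o) = (1 + o)*(13 + o) (a(o) = (o + 13)*(o + 1) = (13 + o)*(1 + o) = (1 + o)*(13 + o))
a(-12)*S(v(11)) = (13 + (-12)² + 14*(-12))*(2*(½)³) = (13 + 144 - 168)*(2*(⅛)) = -11*¼ = -11/4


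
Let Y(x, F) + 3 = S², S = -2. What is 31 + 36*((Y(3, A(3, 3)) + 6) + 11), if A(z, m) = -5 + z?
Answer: 679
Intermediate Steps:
Y(x, F) = 1 (Y(x, F) = -3 + (-2)² = -3 + 4 = 1)
31 + 36*((Y(3, A(3, 3)) + 6) + 11) = 31 + 36*((1 + 6) + 11) = 31 + 36*(7 + 11) = 31 + 36*18 = 31 + 648 = 679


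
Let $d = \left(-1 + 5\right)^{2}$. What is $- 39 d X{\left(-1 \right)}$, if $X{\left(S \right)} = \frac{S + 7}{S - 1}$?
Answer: $1872$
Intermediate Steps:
$X{\left(S \right)} = \frac{7 + S}{-1 + S}$
$d = 16$ ($d = 4^{2} = 16$)
$- 39 d X{\left(-1 \right)} = \left(-39\right) 16 \frac{7 - 1}{-1 - 1} = - 624 \frac{1}{-2} \cdot 6 = - 624 \left(\left(- \frac{1}{2}\right) 6\right) = \left(-624\right) \left(-3\right) = 1872$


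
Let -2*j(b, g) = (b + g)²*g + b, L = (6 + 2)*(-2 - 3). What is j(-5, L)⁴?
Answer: 43057350804190500625/16 ≈ 2.6911e+18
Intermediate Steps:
L = -40 (L = 8*(-5) = -40)
j(b, g) = -b/2 - g*(b + g)²/2 (j(b, g) = -((b + g)²*g + b)/2 = -(g*(b + g)² + b)/2 = -(b + g*(b + g)²)/2 = -b/2 - g*(b + g)²/2)
j(-5, L)⁴ = (-½*(-5) - ½*(-40)*(-5 - 40)²)⁴ = (5/2 - ½*(-40)*(-45)²)⁴ = (5/2 - ½*(-40)*2025)⁴ = (5/2 + 40500)⁴ = (81005/2)⁴ = 43057350804190500625/16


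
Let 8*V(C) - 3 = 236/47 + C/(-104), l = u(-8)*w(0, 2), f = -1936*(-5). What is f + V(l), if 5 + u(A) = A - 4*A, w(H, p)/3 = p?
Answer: 189280285/19552 ≈ 9680.9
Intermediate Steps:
w(H, p) = 3*p
u(A) = -5 - 3*A (u(A) = -5 + (A - 4*A) = -5 - 3*A)
f = 9680
l = 114 (l = (-5 - 3*(-8))*(3*2) = (-5 + 24)*6 = 19*6 = 114)
V(C) = 377/376 - C/832 (V(C) = 3/8 + (236/47 + C/(-104))/8 = 3/8 + (236*(1/47) + C*(-1/104))/8 = 3/8 + (236/47 - C/104)/8 = 3/8 + (59/94 - C/832) = 377/376 - C/832)
f + V(l) = 9680 + (377/376 - 1/832*114) = 9680 + (377/376 - 57/416) = 9680 + 16925/19552 = 189280285/19552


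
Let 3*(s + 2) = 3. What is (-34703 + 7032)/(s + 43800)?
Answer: -3953/6257 ≈ -0.63177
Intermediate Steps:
s = -1 (s = -2 + (⅓)*3 = -2 + 1 = -1)
(-34703 + 7032)/(s + 43800) = (-34703 + 7032)/(-1 + 43800) = -27671/43799 = -27671*1/43799 = -3953/6257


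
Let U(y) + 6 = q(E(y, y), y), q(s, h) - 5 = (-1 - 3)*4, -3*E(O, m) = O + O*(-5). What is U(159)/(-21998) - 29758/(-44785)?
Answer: 38551637/57951790 ≈ 0.66524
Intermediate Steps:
E(O, m) = 4*O/3 (E(O, m) = -(O + O*(-5))/3 = -(O - 5*O)/3 = -(-4)*O/3 = 4*O/3)
q(s, h) = -11 (q(s, h) = 5 + (-1 - 3)*4 = 5 - 4*4 = 5 - 16 = -11)
U(y) = -17 (U(y) = -6 - 11 = -17)
U(159)/(-21998) - 29758/(-44785) = -17/(-21998) - 29758/(-44785) = -17*(-1/21998) - 29758*(-1/44785) = 1/1294 + 29758/44785 = 38551637/57951790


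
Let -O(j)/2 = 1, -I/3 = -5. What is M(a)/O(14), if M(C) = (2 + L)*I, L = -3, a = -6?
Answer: 15/2 ≈ 7.5000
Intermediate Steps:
I = 15 (I = -3*(-5) = 15)
O(j) = -2 (O(j) = -2*1 = -2)
M(C) = -15 (M(C) = (2 - 3)*15 = -1*15 = -15)
M(a)/O(14) = -15/(-2) = -½*(-15) = 15/2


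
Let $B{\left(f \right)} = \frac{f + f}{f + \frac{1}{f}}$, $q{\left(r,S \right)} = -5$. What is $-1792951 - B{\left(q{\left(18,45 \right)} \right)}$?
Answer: $- \frac{23308388}{13} \approx -1.793 \cdot 10^{6}$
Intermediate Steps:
$B{\left(f \right)} = \frac{2 f}{f + \frac{1}{f}}$
$-1792951 - B{\left(q{\left(18,45 \right)} \right)} = -1792951 - \frac{2 \left(-5\right)^{2}}{1 + \left(-5\right)^{2}} = -1792951 - 2 \cdot 25 \frac{1}{1 + 25} = -1792951 - 2 \cdot 25 \cdot \frac{1}{26} = -1792951 - \frac{25}{13} = - \frac{23308388}{13}$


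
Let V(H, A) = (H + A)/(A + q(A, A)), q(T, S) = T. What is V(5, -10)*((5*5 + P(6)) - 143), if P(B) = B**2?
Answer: -41/2 ≈ -20.500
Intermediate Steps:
V(H, A) = (A + H)/(2*A) (V(H, A) = (H + A)/(A + A) = (A + H)/((2*A)) = (A + H)*(1/(2*A)) = (A + H)/(2*A))
V(5, -10)*((5*5 + P(6)) - 143) = ((1/2)*(-10 + 5)/(-10))*((5*5 + 6**2) - 143) = ((1/2)*(-1/10)*(-5))*((25 + 36) - 143) = (61 - 143)/4 = (1/4)*(-82) = -41/2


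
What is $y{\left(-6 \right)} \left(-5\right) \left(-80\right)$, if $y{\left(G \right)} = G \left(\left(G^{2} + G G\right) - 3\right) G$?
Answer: $993600$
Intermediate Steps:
$y{\left(G \right)} = G^{2} \left(-3 + 2 G^{2}\right)$ ($y{\left(G \right)} = G \left(\left(G^{2} + G^{2}\right) - 3\right) G = G \left(2 G^{2} - 3\right) G = G \left(-3 + 2 G^{2}\right) G = G^{2} \left(-3 + 2 G^{2}\right)$)
$y{\left(-6 \right)} \left(-5\right) \left(-80\right) = \left(-6\right)^{2} \left(-3 + 2 \left(-6\right)^{2}\right) \left(-5\right) \left(-80\right) = 36 \left(-3 + 2 \cdot 36\right) \left(-5\right) \left(-80\right) = 36 \left(-3 + 72\right) \left(-5\right) \left(-80\right) = 36 \cdot 69 \left(-5\right) \left(-80\right) = 2484 \left(-5\right) \left(-80\right) = \left(-12420\right) \left(-80\right) = 993600$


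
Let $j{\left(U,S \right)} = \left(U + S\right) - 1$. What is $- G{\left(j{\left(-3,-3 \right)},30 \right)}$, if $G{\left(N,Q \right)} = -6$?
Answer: $6$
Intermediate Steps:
$j{\left(U,S \right)} = -1 + S + U$ ($j{\left(U,S \right)} = \left(S + U\right) - 1 = -1 + S + U$)
$- G{\left(j{\left(-3,-3 \right)},30 \right)} = \left(-1\right) \left(-6\right) = 6$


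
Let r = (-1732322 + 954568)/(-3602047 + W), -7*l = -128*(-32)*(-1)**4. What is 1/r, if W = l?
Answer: 25218425/5444278 ≈ 4.6321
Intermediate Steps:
l = -4096/7 (l = -(-128*(-32))*(-1)**4/7 = -4096/7 ≈ -585.14)
W = -4096/7 ≈ -585.14
r = 5444278/25218425 (r = (-1732322 + 954568)/(-3602047 - 4096/7) = -777754/(-25218425/7) = -777754*(-7/25218425) = 5444278/25218425 ≈ 0.21588)
1/r = 1/(5444278/25218425) = 25218425/5444278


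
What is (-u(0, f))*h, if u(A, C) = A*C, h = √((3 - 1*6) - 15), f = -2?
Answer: 0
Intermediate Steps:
h = 3*I*√2 (h = √((3 - 6) - 15) = √(-3 - 15) = √(-18) = 3*I*√2 ≈ 4.2426*I)
(-u(0, f))*h = (-0*(-2))*(3*I*√2) = (-1*0)*(3*I*√2) = 0*(3*I*√2) = 0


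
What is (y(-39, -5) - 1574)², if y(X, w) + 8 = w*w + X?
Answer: 2547216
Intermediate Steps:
y(X, w) = -8 + X + w² (y(X, w) = -8 + (w*w + X) = -8 + (w² + X) = -8 + (X + w²) = -8 + X + w²)
(y(-39, -5) - 1574)² = ((-8 - 39 + (-5)²) - 1574)² = ((-8 - 39 + 25) - 1574)² = (-22 - 1574)² = (-1596)² = 2547216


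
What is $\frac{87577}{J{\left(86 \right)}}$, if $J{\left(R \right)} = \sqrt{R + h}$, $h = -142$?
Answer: $- \frac{12511 i \sqrt{14}}{4} \approx - 11703.0 i$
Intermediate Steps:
$J{\left(R \right)} = \sqrt{-142 + R}$ ($J{\left(R \right)} = \sqrt{R - 142} = \sqrt{-142 + R}$)
$\frac{87577}{J{\left(86 \right)}} = \frac{87577}{\sqrt{-142 + 86}} = \frac{87577}{\sqrt{-56}} = \frac{87577}{2 i \sqrt{14}} = 87577 \left(- \frac{i \sqrt{14}}{28}\right) = - \frac{12511 i \sqrt{14}}{4}$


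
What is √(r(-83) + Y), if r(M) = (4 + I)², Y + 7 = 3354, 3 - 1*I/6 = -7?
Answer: 3*√827 ≈ 86.273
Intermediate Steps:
I = 60 (I = 18 - 6*(-7) = 18 + 42 = 60)
Y = 3347 (Y = -7 + 3354 = 3347)
r(M) = 4096 (r(M) = (4 + 60)² = 64² = 4096)
√(r(-83) + Y) = √(4096 + 3347) = √7443 = 3*√827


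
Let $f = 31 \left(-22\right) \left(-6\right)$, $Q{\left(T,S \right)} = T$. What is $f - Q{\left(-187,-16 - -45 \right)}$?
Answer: $4279$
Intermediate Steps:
$f = 4092$ ($f = \left(-682\right) \left(-6\right) = 4092$)
$f - Q{\left(-187,-16 - -45 \right)} = 4092 - -187 = 4092 + 187 = 4279$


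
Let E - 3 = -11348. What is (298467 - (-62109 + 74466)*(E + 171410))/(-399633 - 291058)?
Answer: 1977624738/690691 ≈ 2863.3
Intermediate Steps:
E = -11345 (E = 3 - 11348 = -11345)
(298467 - (-62109 + 74466)*(E + 171410))/(-399633 - 291058) = (298467 - (-62109 + 74466)*(-11345 + 171410))/(-399633 - 291058) = (298467 - 12357*160065)/(-690691) = (298467 - 1*1977923205)*(-1/690691) = (298467 - 1977923205)*(-1/690691) = -1977624738*(-1/690691) = 1977624738/690691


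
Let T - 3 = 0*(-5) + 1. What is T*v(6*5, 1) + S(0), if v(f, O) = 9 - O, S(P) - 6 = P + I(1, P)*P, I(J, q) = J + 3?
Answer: 38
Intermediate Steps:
I(J, q) = 3 + J
S(P) = 6 + 5*P (S(P) = 6 + (P + (3 + 1)*P) = 6 + (P + 4*P) = 6 + 5*P)
T = 4 (T = 3 + (0*(-5) + 1) = 3 + (0 + 1) = 3 + 1 = 4)
T*v(6*5, 1) + S(0) = 4*(9 - 1*1) + (6 + 5*0) = 4*(9 - 1) + (6 + 0) = 4*8 + 6 = 32 + 6 = 38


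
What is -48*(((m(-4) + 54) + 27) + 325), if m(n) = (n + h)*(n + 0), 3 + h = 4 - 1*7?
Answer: -21408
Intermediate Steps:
h = -6 (h = -3 + (4 - 1*7) = -3 + (4 - 7) = -3 - 3 = -6)
m(n) = n*(-6 + n) (m(n) = (n - 6)*(n + 0) = (-6 + n)*n = n*(-6 + n))
-48*(((m(-4) + 54) + 27) + 325) = -48*(((-4*(-6 - 4) + 54) + 27) + 325) = -48*(((-4*(-10) + 54) + 27) + 325) = -48*(((40 + 54) + 27) + 325) = -48*((94 + 27) + 325) = -48*(121 + 325) = -48*446 = -21408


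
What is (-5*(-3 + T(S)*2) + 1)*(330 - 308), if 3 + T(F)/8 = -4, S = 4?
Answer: 12672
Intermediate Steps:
T(F) = -56 (T(F) = -24 + 8*(-4) = -24 - 32 = -56)
(-5*(-3 + T(S)*2) + 1)*(330 - 308) = (-5*(-3 - 56*2) + 1)*(330 - 308) = (-5*(-3 - 112) + 1)*22 = (-5*(-115) + 1)*22 = (575 + 1)*22 = 576*22 = 12672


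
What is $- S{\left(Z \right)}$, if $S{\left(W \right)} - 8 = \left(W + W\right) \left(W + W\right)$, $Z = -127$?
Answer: $-64524$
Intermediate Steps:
$S{\left(W \right)} = 8 + 4 W^{2}$ ($S{\left(W \right)} = 8 + \left(W + W\right) \left(W + W\right) = 8 + 2 W 2 W = 8 + 4 W^{2}$)
$- S{\left(Z \right)} = - (8 + 4 \left(-127\right)^{2}) = - (8 + 4 \cdot 16129) = - (8 + 64516) = \left(-1\right) 64524 = -64524$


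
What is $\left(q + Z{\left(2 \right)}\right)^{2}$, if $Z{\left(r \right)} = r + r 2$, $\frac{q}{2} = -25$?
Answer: $1936$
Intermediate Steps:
$q = -50$ ($q = 2 \left(-25\right) = -50$)
$Z{\left(r \right)} = 3 r$ ($Z{\left(r \right)} = r + 2 r = 3 r$)
$\left(q + Z{\left(2 \right)}\right)^{2} = \left(-50 + 3 \cdot 2\right)^{2} = \left(-50 + 6\right)^{2} = \left(-44\right)^{2} = 1936$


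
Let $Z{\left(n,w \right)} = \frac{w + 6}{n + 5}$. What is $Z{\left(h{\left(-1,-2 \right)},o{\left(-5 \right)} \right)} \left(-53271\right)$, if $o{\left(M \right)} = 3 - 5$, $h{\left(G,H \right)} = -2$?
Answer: $-71028$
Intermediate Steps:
$o{\left(M \right)} = -2$
$Z{\left(n,w \right)} = \frac{6 + w}{5 + n}$
$Z{\left(h{\left(-1,-2 \right)},o{\left(-5 \right)} \right)} \left(-53271\right) = \frac{6 - 2}{5 - 2} \left(-53271\right) = \frac{1}{3} \cdot 4 \left(-53271\right) = \frac{4}{3} \left(-53271\right) = -71028$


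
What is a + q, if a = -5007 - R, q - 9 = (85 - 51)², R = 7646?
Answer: -11488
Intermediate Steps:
q = 1165 (q = 9 + (85 - 51)² = 9 + 34² = 9 + 1156 = 1165)
a = -12653 (a = -5007 - 1*7646 = -5007 - 7646 = -12653)
a + q = -12653 + 1165 = -11488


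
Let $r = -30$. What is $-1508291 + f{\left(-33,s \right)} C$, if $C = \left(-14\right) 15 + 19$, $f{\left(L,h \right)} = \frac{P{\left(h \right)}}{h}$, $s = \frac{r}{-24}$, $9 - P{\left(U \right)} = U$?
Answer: $- \frac{7547376}{5} \approx -1.5095 \cdot 10^{6}$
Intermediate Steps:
$P{\left(U \right)} = 9 - U$
$s = \frac{5}{4}$ ($s = - \frac{30}{-24} = \left(-30\right) \left(- \frac{1}{24}\right) = \frac{5}{4} \approx 1.25$)
$f{\left(L,h \right)} = \frac{9 - h}{h}$
$C = -191$ ($C = -210 + 19 = -191$)
$-1508291 + f{\left(-33,s \right)} C = -1508291 + \frac{9 - \frac{5}{4}}{\frac{5}{4}} \left(-191\right) = -1508291 + \frac{4 \left(9 - \frac{5}{4}\right)}{5} \left(-191\right) = -1508291 + \frac{4}{5} \cdot \frac{31}{4} \left(-191\right) = -1508291 + \frac{31}{5} \left(-191\right) = -1508291 - \frac{5921}{5} = - \frac{7547376}{5}$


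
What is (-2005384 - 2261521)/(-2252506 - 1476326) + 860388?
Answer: 3208246573721/3728832 ≈ 8.6039e+5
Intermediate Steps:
(-2005384 - 2261521)/(-2252506 - 1476326) + 860388 = -4266905/(-3728832) + 860388 = -4266905*(-1/3728832) + 860388 = 4266905/3728832 + 860388 = 3208246573721/3728832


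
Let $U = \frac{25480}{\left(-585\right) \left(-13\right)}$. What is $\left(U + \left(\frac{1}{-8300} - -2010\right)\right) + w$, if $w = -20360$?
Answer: $- \frac{17816431517}{971100} \approx -18347.0$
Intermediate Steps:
$U = \frac{392}{117}$ ($U = \frac{25480}{7605} = 25480 \cdot \frac{1}{7605} = \frac{392}{117} \approx 3.3504$)
$\left(U + \left(\frac{1}{-8300} - -2010\right)\right) + w = \left(\frac{392}{117} + \left(\frac{1}{-8300} - -2010\right)\right) - 20360 = \left(\frac{392}{117} + \left(- \frac{1}{8300} + 2010\right)\right) - 20360 = \left(\frac{392}{117} + \frac{16682999}{8300}\right) - 20360 = \frac{1955164483}{971100} - 20360 = - \frac{17816431517}{971100}$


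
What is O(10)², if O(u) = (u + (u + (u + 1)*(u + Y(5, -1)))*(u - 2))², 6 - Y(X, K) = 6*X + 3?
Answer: 3907880570896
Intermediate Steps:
Y(X, K) = 3 - 6*X (Y(X, K) = 6 - (6*X + 3) = 6 - (3 + 6*X) = 6 + (-3 - 6*X) = 3 - 6*X)
O(u) = (u + (-2 + u)*(u + (1 + u)*(-27 + u)))² (O(u) = (u + (u + (u + 1)*(u + (3 - 6*5)))*(u - 2))² = (u + (u + (1 + u)*(u + (3 - 30)))*(-2 + u))² = (u + (u + (1 + u)*(u - 27))*(-2 + u))² = (u + (u + (1 + u)*(-27 + u))*(-2 + u))² = (u + (-2 + u)*(u + (1 + u)*(-27 + u)))²)
O(10)² = ((54 + 10³ - 27*10² + 24*10)²)² = ((54 + 1000 - 27*100 + 240)²)² = ((54 + 1000 - 2700 + 240)²)² = ((-1406)²)² = 1976836² = 3907880570896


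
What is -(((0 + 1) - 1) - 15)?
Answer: 15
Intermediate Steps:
-(((0 + 1) - 1) - 15) = -((1 - 1) - 15) = -(0 - 15) = -1*(-15) = 15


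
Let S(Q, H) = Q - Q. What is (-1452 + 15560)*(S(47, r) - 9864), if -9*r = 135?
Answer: -139161312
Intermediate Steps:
r = -15 (r = -⅑*135 = -15)
S(Q, H) = 0
(-1452 + 15560)*(S(47, r) - 9864) = (-1452 + 15560)*(0 - 9864) = 14108*(-9864) = -139161312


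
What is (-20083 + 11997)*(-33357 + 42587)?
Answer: -74633780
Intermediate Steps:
(-20083 + 11997)*(-33357 + 42587) = -8086*9230 = -74633780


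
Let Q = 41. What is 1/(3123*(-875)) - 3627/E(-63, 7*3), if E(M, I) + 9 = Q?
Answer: -9911230907/87444000 ≈ -113.34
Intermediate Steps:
E(M, I) = 32 (E(M, I) = -9 + 41 = 32)
1/(3123*(-875)) - 3627/E(-63, 7*3) = 1/(3123*(-875)) - 3627/32 = (1/3123)*(-1/875) - 3627*1/32 = -1/2732625 - 3627/32 = -9911230907/87444000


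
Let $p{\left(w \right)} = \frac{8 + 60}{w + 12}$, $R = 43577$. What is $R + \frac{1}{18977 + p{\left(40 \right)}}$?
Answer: $\frac{10751230299}{246718} \approx 43577.0$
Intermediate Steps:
$p{\left(w \right)} = \frac{68}{12 + w}$
$R + \frac{1}{18977 + p{\left(40 \right)}} = 43577 + \frac{1}{18977 + \frac{68}{12 + 40}} = 43577 + \frac{1}{18977 + \frac{68}{52}} = 43577 + \frac{1}{18977 + 68 \cdot \frac{1}{52}} = 43577 + \frac{1}{18977 + \frac{17}{13}} = 43577 + \frac{1}{\frac{246718}{13}} = 43577 + \frac{13}{246718} = \frac{10751230299}{246718}$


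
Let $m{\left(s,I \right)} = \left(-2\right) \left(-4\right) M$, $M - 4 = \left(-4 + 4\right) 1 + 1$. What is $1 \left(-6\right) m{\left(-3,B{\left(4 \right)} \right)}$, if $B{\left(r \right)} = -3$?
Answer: $-240$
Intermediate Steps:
$M = 5$ ($M = 4 + \left(\left(-4 + 4\right) 1 + 1\right) = 4 + \left(0 \cdot 1 + 1\right) = 4 + \left(0 + 1\right) = 4 + 1 = 5$)
$m{\left(s,I \right)} = 40$ ($m{\left(s,I \right)} = \left(-2\right) \left(-4\right) 5 = 8 \cdot 5 = 40$)
$1 \left(-6\right) m{\left(-3,B{\left(4 \right)} \right)} = 1 \left(-6\right) 40 = \left(-6\right) 40 = -240$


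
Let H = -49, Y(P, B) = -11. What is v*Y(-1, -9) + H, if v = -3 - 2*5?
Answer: 94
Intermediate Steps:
v = -13 (v = -3 - 10 = -13)
v*Y(-1, -9) + H = -13*(-11) - 49 = 143 - 49 = 94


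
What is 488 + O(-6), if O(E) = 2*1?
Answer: 490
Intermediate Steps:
O(E) = 2
488 + O(-6) = 488 + 2 = 490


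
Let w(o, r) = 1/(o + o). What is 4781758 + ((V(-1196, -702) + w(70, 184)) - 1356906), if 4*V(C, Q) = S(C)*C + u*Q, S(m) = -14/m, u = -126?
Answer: 482574611/140 ≈ 3.4470e+6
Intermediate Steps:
w(o, r) = 1/(2*o)
V(C, Q) = -7/2 - 63*Q/2 (V(C, Q) = ((-14/C)*C - 126*Q)/4 = (-14 - 126*Q)/4 = -7/2 - 63*Q/2)
4781758 + ((V(-1196, -702) + w(70, 184)) - 1356906) = 4781758 + (((-7/2 - 63/2*(-702)) + (1/2)/70) - 1356906) = 4781758 + (((-7/2 + 22113) + (1/2)*(1/70)) - 1356906) = 4781758 + ((44219/2 + 1/140) - 1356906) = 4781758 + (3095331/140 - 1356906) = 4781758 - 186871509/140 = 482574611/140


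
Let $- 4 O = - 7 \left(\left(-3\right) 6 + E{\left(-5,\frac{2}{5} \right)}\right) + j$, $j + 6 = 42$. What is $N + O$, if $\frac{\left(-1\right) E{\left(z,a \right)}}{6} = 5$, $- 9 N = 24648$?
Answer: $- \frac{8495}{3} \approx -2831.7$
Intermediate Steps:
$j = 36$ ($j = -6 + 42 = 36$)
$N = - \frac{8216}{3}$ ($N = \left(- \frac{1}{9}\right) 24648 = - \frac{8216}{3} \approx -2738.7$)
$E{\left(z,a \right)} = -30$ ($E{\left(z,a \right)} = \left(-6\right) 5 = -30$)
$O = -93$ ($O = - \frac{- 7 \left(\left(-3\right) 6 - 30\right) + 36}{4} = - \frac{- 7 \left(-18 - 30\right) + 36}{4} = - \frac{\left(-7\right) \left(-48\right) + 36}{4} = - \frac{336 + 36}{4} = \left(- \frac{1}{4}\right) 372 = -93$)
$N + O = - \frac{8216}{3} - 93 = - \frac{8495}{3}$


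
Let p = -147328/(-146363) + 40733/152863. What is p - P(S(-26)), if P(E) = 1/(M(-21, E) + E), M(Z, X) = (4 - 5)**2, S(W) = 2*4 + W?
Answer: 506581157700/380349283573 ≈ 1.3319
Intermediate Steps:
S(W) = 8 + W
M(Z, X) = 1 (M(Z, X) = (-1)**2 = 1)
p = 28482804143/22373487269 (p = -147328*(-1/146363) + 40733*(1/152863) = 147328/146363 + 40733/152863 = 28482804143/22373487269 ≈ 1.2731)
P(E) = 1/(1 + E)
p - P(S(-26)) = 28482804143/22373487269 - 1/(1 + (8 - 26)) = 28482804143/22373487269 - 1/(1 - 18) = 28482804143/22373487269 - 1/(-17) = 28482804143/22373487269 - 1*(-1/17) = 28482804143/22373487269 + 1/17 = 506581157700/380349283573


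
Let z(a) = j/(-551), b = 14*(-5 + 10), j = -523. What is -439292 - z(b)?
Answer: -242050415/551 ≈ -4.3929e+5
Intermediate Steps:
b = 70 (b = 14*5 = 70)
z(a) = 523/551 (z(a) = -523/(-551) = -523*(-1/551) = 523/551)
-439292 - z(b) = -439292 - 1*523/551 = -439292 - 523/551 = -242050415/551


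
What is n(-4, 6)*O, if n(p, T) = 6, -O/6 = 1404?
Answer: -50544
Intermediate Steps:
O = -8424 (O = -6*1404 = -8424)
n(-4, 6)*O = 6*(-8424) = -50544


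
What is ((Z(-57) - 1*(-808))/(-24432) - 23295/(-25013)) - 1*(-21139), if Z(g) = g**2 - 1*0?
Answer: 12918882950323/611117616 ≈ 21140.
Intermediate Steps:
Z(g) = g**2 (Z(g) = g**2 + 0 = g**2)
((Z(-57) - 1*(-808))/(-24432) - 23295/(-25013)) - 1*(-21139) = (((-57)**2 - 1*(-808))/(-24432) - 23295/(-25013)) - 1*(-21139) = ((3249 + 808)*(-1/24432) - 23295*(-1/25013)) + 21139 = (4057*(-1/24432) + 23295/25013) + 21139 = (-4057/24432 + 23295/25013) + 21139 = 467665699/611117616 + 21139 = 12918882950323/611117616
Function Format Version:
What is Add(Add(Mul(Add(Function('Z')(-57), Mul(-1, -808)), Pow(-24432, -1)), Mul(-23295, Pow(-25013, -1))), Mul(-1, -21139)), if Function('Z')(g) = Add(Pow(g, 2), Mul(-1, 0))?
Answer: Rational(12918882950323, 611117616) ≈ 21140.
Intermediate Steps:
Function('Z')(g) = Pow(g, 2) (Function('Z')(g) = Add(Pow(g, 2), 0) = Pow(g, 2))
Add(Add(Mul(Add(Function('Z')(-57), Mul(-1, -808)), Pow(-24432, -1)), Mul(-23295, Pow(-25013, -1))), Mul(-1, -21139)) = Add(Add(Mul(Add(Pow(-57, 2), Mul(-1, -808)), Pow(-24432, -1)), Mul(-23295, Pow(-25013, -1))), Mul(-1, -21139)) = Add(Add(Mul(Add(3249, 808), Rational(-1, 24432)), Mul(-23295, Rational(-1, 25013))), 21139) = Add(Add(Mul(4057, Rational(-1, 24432)), Rational(23295, 25013)), 21139) = Add(Add(Rational(-4057, 24432), Rational(23295, 25013)), 21139) = Add(Rational(467665699, 611117616), 21139) = Rational(12918882950323, 611117616)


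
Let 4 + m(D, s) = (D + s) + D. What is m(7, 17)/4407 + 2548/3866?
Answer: 1888903/2839577 ≈ 0.66521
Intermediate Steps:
m(D, s) = -4 + s + 2*D (m(D, s) = -4 + ((D + s) + D) = -4 + (s + 2*D) = -4 + s + 2*D)
m(7, 17)/4407 + 2548/3866 = (-4 + 17 + 2*7)/4407 + 2548/3866 = (-4 + 17 + 14)*(1/4407) + 2548*(1/3866) = 27*(1/4407) + 1274/1933 = 9/1469 + 1274/1933 = 1888903/2839577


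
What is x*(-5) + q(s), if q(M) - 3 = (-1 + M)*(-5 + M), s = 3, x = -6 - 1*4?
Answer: 49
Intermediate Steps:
x = -10 (x = -6 - 4 = -10)
q(M) = 3 + (-1 + M)*(-5 + M)
x*(-5) + q(s) = -10*(-5) + (8 + 3² - 6*3) = 50 + (8 + 9 - 18) = 50 - 1 = 49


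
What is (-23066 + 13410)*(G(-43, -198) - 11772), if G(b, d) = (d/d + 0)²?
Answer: 113660776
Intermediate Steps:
G(b, d) = 1 (G(b, d) = (1 + 0)² = 1² = 1)
(-23066 + 13410)*(G(-43, -198) - 11772) = (-23066 + 13410)*(1 - 11772) = -9656*(-11771) = 113660776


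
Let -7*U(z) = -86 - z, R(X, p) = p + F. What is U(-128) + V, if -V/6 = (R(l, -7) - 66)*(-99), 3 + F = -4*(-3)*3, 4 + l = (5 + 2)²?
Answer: -23766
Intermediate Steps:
l = 45 (l = -4 + (5 + 2)² = -4 + 7² = -4 + 49 = 45)
F = 33 (F = -3 - 4*(-3)*3 = -3 + 12*3 = -3 + 36 = 33)
R(X, p) = 33 + p (R(X, p) = p + 33 = 33 + p)
V = -23760 (V = -6*((33 - 7) - 66)*(-99) = -6*(26 - 66)*(-99) = -(-240)*(-99) = -6*3960 = -23760)
U(z) = 86/7 + z/7 (U(z) = -(-86 - z)/7 = 86/7 + z/7)
U(-128) + V = (86/7 + (⅐)*(-128)) - 23760 = (86/7 - 128/7) - 23760 = -6 - 23760 = -23766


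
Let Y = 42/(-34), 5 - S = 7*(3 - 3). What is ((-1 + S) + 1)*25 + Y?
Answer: 2104/17 ≈ 123.76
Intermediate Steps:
S = 5 (S = 5 - 7*(3 - 3) = 5 - 7*0 = 5 - 1*0 = 5 + 0 = 5)
Y = -21/17 (Y = 42*(-1/34) = -21/17 ≈ -1.2353)
((-1 + S) + 1)*25 + Y = ((-1 + 5) + 1)*25 - 21/17 = (4 + 1)*25 - 21/17 = 5*25 - 21/17 = 125 - 21/17 = 2104/17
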